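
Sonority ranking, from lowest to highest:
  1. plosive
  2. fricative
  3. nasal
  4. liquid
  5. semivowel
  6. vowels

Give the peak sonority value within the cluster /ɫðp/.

/ɫ/ is a liquid (sonority 4).
/ð/ is a fricative (sonority 2).
/p/ is a plosive (sonority 1).
The maximum is 4.

4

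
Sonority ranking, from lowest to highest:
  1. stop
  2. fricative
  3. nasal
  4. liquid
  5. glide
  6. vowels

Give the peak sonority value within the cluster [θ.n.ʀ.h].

4

/θ/ — fricative, sonority 2.
/n/ — nasal, sonority 3.
/ʀ/ — liquid, sonority 4.
/h/ — fricative, sonority 2.
The maximum is 4.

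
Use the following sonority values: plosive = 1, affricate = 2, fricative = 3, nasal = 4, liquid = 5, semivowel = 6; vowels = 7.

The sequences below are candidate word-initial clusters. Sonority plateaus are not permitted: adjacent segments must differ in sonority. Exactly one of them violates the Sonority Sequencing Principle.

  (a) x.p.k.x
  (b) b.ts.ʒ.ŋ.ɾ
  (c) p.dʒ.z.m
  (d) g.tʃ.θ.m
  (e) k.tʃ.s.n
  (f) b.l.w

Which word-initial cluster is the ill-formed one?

(a) sonority 3-1-1-3: ill-formed.
(b) sonority 1-2-3-4-5: well-formed.
(c) sonority 1-2-3-4: well-formed.
(d) sonority 1-2-3-4: well-formed.
(e) sonority 1-2-3-4: well-formed.
(f) sonority 1-5-6: well-formed.

a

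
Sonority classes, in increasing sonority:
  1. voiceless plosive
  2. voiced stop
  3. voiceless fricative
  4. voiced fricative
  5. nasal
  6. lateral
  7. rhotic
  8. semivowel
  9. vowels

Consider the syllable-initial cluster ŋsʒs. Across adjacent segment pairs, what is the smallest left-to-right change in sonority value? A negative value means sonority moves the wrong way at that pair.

/ŋ/ — nasal, sonority 5.
/s/ — voiceless fricative, sonority 3.
/ʒ/ — voiced fricative, sonority 4.
/s/ — voiceless fricative, sonority 3.
/ŋ/→/s/: change -2.
/s/→/ʒ/: change +1.
/ʒ/→/s/: change -1.
Minimum = -2.

-2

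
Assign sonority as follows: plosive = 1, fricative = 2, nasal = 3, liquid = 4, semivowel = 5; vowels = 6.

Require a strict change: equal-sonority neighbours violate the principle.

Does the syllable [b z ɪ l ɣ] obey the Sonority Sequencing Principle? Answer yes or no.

Onset: /b/ is a plosive (sonority 1), /z/ is a fricative (sonority 2); then the nucleus /ɪ/ (sonority 6).
Onset profile 1-2-6 — rises to the nucleus.
Coda: /l/ is a liquid (sonority 4), /ɣ/ is a fricative (sonority 2).
Coda profile 6-4-2 — falls from the nucleus.

yes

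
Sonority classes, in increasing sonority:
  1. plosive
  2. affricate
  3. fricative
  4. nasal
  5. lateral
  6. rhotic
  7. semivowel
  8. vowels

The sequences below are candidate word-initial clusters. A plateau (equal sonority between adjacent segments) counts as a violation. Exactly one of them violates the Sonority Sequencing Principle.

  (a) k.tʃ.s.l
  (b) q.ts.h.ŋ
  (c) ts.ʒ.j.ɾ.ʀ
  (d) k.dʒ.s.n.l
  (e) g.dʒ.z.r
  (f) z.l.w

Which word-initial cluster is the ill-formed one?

c

(a) 1-2-3-5 → obeys
(b) 1-2-3-4 → obeys
(c) 2-3-7-6-6 → violates
(d) 1-2-3-4-5 → obeys
(e) 1-2-3-6 → obeys
(f) 3-5-7 → obeys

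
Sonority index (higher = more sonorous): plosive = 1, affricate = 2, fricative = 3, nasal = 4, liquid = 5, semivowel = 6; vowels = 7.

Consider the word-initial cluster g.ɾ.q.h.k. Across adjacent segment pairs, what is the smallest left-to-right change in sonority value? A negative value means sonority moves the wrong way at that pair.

-4

/g/: plosive = 1.
/ɾ/: liquid = 5.
/q/: plosive = 1.
/h/: fricative = 3.
/k/: plosive = 1.
/g/→/ɾ/: change +4.
/ɾ/→/q/: change -4.
/q/→/h/: change +2.
/h/→/k/: change -2.
Minimum = -4.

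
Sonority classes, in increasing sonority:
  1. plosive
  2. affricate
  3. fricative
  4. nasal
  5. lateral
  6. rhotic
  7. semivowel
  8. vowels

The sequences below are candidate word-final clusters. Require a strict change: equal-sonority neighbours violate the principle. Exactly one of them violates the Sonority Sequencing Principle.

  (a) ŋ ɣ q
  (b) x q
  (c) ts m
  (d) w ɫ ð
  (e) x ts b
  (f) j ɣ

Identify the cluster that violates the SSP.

c

(a) ŋ ɣ q: profile 4-3-1 — obeys.
(b) x q: profile 3-1 — obeys.
(c) ts m: profile 2-4 — violates.
(d) w ɫ ð: profile 7-5-3 — obeys.
(e) x ts b: profile 3-2-1 — obeys.
(f) j ɣ: profile 7-3 — obeys.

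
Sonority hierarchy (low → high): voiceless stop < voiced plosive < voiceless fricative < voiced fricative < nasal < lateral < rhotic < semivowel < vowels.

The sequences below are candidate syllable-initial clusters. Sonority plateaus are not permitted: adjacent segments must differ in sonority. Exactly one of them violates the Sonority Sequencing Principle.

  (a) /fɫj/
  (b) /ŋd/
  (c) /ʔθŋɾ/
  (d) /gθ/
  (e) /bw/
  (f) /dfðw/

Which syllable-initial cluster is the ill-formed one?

b

(a) /fɫj/: profile 3-6-8 — obeys.
(b) /ŋd/: profile 5-2 — violates.
(c) /ʔθŋɾ/: profile 1-3-5-7 — obeys.
(d) /gθ/: profile 2-3 — obeys.
(e) /bw/: profile 2-8 — obeys.
(f) /dfðw/: profile 2-3-4-8 — obeys.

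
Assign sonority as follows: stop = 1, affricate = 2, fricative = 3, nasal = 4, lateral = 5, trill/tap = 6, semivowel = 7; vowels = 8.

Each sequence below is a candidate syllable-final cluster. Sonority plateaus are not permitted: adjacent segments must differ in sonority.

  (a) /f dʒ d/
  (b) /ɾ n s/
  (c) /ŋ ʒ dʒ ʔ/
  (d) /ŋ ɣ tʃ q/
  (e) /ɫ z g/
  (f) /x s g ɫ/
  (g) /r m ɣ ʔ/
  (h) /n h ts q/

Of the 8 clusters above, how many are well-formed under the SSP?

(a) 3-2-1 → obeys
(b) 6-4-3 → obeys
(c) 4-3-2-1 → obeys
(d) 4-3-2-1 → obeys
(e) 5-3-1 → obeys
(f) 3-3-1-5 → violates
(g) 6-4-3-1 → obeys
(h) 4-3-2-1 → obeys

7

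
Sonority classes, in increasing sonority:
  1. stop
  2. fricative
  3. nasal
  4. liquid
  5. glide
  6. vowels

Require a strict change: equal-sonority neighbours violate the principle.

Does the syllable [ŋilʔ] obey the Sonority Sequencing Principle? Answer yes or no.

Onset: /ŋ/ is a nasal (sonority 3); then the nucleus /i/ (sonority 6).
Onset profile 3-6 — rises to the nucleus.
Coda: /l/ is a liquid (sonority 4), /ʔ/ is a stop (sonority 1).
Coda profile 6-4-1 — falls from the nucleus.

yes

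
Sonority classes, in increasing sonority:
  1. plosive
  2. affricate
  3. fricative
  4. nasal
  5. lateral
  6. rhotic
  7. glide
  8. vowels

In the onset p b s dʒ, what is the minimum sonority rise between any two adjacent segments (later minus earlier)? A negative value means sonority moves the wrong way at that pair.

/p/ — plosive, sonority 1.
/b/ — plosive, sonority 1.
/s/ — fricative, sonority 3.
/dʒ/ — affricate, sonority 2.
/p/→/b/: change +0.
/b/→/s/: change +2.
/s/→/dʒ/: change -1.
Minimum = -1.

-1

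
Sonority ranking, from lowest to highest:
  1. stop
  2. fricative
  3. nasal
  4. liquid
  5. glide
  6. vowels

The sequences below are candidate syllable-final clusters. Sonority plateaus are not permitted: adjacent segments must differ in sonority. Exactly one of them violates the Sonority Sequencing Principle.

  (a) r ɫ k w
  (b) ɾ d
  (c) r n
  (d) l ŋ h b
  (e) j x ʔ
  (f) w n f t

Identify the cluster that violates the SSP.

(a) sonority 4-4-1-5: ill-formed.
(b) sonority 4-1: well-formed.
(c) sonority 4-3: well-formed.
(d) sonority 4-3-2-1: well-formed.
(e) sonority 5-2-1: well-formed.
(f) sonority 5-3-2-1: well-formed.

a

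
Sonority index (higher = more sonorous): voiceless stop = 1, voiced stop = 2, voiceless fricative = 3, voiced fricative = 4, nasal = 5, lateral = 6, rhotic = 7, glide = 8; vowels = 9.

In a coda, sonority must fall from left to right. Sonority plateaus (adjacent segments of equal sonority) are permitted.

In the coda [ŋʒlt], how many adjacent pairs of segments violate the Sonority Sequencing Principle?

1

/ŋ/ is a nasal (sonority 5).
/ʒ/ is a voiced fricative (sonority 4).
/l/ is a lateral (sonority 6).
/t/ is a voiceless stop (sonority 1).
/ŋ/→/ʒ/: 5→4 (falls) — ok.
/ʒ/→/l/: 4→6 (does not fall) — violation.
/l/→/t/: 6→1 (falls) — ok.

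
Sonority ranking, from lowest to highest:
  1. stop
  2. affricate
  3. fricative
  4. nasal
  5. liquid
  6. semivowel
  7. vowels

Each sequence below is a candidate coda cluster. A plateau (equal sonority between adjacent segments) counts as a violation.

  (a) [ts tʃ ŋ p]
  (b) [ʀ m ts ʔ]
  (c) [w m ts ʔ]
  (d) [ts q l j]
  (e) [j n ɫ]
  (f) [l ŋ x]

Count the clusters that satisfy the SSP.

(a) sonority 2-2-4-1: ill-formed.
(b) sonority 5-4-2-1: well-formed.
(c) sonority 6-4-2-1: well-formed.
(d) sonority 2-1-5-6: ill-formed.
(e) sonority 6-4-5: ill-formed.
(f) sonority 5-4-3: well-formed.

3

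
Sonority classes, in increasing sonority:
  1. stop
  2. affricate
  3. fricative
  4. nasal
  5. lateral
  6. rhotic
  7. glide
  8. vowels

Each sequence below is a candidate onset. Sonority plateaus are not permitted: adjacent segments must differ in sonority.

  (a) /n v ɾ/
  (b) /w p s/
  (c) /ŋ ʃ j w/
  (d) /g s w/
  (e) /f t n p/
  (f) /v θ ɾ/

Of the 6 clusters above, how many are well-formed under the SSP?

(a) 4-3-6 → violates
(b) 7-1-3 → violates
(c) 4-3-7-7 → violates
(d) 1-3-7 → obeys
(e) 3-1-4-1 → violates
(f) 3-3-6 → violates

1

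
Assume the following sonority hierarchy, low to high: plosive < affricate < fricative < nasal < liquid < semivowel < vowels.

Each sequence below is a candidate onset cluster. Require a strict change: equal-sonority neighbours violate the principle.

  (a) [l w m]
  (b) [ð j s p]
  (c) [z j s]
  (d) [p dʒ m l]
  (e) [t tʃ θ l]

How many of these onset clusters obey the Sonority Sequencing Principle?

(a) sonority 5-6-4: ill-formed.
(b) sonority 3-6-3-1: ill-formed.
(c) sonority 3-6-3: ill-formed.
(d) sonority 1-2-4-5: well-formed.
(e) sonority 1-2-3-5: well-formed.

2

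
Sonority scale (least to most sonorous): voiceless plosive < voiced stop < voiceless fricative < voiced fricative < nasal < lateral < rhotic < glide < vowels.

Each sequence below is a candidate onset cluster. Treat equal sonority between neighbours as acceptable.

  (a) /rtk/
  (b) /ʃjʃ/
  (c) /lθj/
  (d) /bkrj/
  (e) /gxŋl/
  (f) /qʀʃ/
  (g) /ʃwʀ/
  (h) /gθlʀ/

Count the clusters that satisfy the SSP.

(a) 7-1-1 → violates
(b) 3-8-3 → violates
(c) 6-3-8 → violates
(d) 2-1-7-8 → violates
(e) 2-3-5-6 → obeys
(f) 1-7-3 → violates
(g) 3-8-7 → violates
(h) 2-3-6-7 → obeys

2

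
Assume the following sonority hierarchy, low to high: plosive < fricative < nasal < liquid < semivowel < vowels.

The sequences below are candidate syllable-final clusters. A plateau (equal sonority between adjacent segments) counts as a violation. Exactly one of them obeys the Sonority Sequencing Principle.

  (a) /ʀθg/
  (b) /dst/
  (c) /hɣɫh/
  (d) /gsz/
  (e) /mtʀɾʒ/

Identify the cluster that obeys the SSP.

a

(a) 4-2-1 → obeys
(b) 1-2-1 → violates
(c) 2-2-4-2 → violates
(d) 1-2-2 → violates
(e) 3-1-4-4-2 → violates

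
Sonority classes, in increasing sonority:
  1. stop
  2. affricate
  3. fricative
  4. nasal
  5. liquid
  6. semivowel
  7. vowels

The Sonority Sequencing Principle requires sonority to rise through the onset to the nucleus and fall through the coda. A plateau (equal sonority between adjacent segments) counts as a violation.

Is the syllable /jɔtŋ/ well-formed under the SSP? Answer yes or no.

no

Onset: /j/ is a semivowel (sonority 6); then the nucleus /ɔ/ (sonority 7).
Onset profile 6-7 — rises to the nucleus.
Coda: /t/ is a stop (sonority 1), /ŋ/ is a nasal (sonority 4).
Coda profile 7-1-4 — does not strictly fall throughout.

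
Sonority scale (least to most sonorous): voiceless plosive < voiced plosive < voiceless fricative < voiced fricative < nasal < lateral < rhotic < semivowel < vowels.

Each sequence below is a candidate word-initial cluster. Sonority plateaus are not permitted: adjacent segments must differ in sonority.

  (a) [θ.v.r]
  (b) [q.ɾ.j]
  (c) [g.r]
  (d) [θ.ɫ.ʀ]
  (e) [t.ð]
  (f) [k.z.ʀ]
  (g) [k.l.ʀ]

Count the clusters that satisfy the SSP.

(a) 3-4-7 → obeys
(b) 1-7-8 → obeys
(c) 2-7 → obeys
(d) 3-6-7 → obeys
(e) 1-4 → obeys
(f) 1-4-7 → obeys
(g) 1-6-7 → obeys

7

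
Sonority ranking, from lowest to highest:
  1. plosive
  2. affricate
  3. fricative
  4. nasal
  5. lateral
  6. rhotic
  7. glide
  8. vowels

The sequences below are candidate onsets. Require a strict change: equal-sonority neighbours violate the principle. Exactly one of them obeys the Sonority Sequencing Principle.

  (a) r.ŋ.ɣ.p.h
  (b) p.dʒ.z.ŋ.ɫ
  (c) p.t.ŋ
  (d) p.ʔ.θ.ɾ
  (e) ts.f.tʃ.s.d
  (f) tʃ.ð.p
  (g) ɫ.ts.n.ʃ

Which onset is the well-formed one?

b

(a) sonority 6-4-3-1-3: ill-formed.
(b) sonority 1-2-3-4-5: well-formed.
(c) sonority 1-1-4: ill-formed.
(d) sonority 1-1-3-6: ill-formed.
(e) sonority 2-3-2-3-1: ill-formed.
(f) sonority 2-3-1: ill-formed.
(g) sonority 5-2-4-3: ill-formed.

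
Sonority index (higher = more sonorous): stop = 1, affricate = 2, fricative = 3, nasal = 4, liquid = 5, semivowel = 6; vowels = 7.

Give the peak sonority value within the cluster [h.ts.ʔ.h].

3

/h/ — fricative, sonority 3.
/ts/ — affricate, sonority 2.
/ʔ/ — stop, sonority 1.
/h/ — fricative, sonority 3.
The maximum is 3.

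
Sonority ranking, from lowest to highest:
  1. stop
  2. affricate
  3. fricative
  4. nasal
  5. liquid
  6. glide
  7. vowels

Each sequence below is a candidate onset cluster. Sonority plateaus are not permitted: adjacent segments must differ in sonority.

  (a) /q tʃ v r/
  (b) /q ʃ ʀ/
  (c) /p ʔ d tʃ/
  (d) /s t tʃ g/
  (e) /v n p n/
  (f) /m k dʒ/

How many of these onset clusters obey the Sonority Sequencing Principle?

(a) 1-2-3-5 → obeys
(b) 1-3-5 → obeys
(c) 1-1-1-2 → violates
(d) 3-1-2-1 → violates
(e) 3-4-1-4 → violates
(f) 4-1-2 → violates

2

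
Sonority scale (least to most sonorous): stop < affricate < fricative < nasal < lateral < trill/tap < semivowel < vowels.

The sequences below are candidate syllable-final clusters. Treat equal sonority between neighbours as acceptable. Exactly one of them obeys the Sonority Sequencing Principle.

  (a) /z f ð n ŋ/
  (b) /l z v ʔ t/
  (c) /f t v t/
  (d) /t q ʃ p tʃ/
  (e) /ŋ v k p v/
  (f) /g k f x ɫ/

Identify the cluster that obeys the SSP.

b

(a) /z f ð n ŋ/: profile 3-3-3-4-4 — violates.
(b) /l z v ʔ t/: profile 5-3-3-1-1 — obeys.
(c) /f t v t/: profile 3-1-3-1 — violates.
(d) /t q ʃ p tʃ/: profile 1-1-3-1-2 — violates.
(e) /ŋ v k p v/: profile 4-3-1-1-3 — violates.
(f) /g k f x ɫ/: profile 1-1-3-3-5 — violates.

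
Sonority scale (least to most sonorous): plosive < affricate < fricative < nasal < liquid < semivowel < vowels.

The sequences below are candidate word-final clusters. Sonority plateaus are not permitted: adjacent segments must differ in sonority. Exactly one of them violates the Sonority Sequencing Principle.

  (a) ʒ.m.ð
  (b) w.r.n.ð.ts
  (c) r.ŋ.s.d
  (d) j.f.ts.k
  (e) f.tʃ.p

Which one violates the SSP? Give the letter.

a

(a) 3-4-3 → violates
(b) 6-5-4-3-2 → obeys
(c) 5-4-3-1 → obeys
(d) 6-3-2-1 → obeys
(e) 3-2-1 → obeys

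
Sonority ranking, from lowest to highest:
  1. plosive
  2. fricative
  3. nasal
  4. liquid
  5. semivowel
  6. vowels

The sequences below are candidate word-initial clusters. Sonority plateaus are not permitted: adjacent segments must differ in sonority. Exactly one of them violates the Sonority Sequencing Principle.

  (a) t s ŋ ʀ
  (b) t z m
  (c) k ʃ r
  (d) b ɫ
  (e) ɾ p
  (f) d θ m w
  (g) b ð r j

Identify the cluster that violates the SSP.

(a) 1-2-3-4 → obeys
(b) 1-2-3 → obeys
(c) 1-2-4 → obeys
(d) 1-4 → obeys
(e) 4-1 → violates
(f) 1-2-3-5 → obeys
(g) 1-2-4-5 → obeys

e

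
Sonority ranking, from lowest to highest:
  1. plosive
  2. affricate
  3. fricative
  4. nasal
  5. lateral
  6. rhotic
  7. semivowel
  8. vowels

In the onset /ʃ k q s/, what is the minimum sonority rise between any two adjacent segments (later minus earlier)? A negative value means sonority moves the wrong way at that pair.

/ʃ/ is a fricative (sonority 3).
/k/ is a plosive (sonority 1).
/q/ is a plosive (sonority 1).
/s/ is a fricative (sonority 3).
/ʃ/→/k/: change -2.
/k/→/q/: change +0.
/q/→/s/: change +2.
Minimum = -2.

-2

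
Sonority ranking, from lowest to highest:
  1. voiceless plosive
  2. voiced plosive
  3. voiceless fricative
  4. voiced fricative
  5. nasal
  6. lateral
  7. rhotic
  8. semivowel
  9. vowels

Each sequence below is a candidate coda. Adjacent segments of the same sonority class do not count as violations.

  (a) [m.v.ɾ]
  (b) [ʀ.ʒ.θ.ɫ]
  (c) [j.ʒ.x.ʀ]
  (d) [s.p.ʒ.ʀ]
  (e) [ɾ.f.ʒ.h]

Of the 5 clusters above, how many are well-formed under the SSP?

(a) 5-4-7 → violates
(b) 7-4-3-6 → violates
(c) 8-4-3-7 → violates
(d) 3-1-4-7 → violates
(e) 7-3-4-3 → violates

0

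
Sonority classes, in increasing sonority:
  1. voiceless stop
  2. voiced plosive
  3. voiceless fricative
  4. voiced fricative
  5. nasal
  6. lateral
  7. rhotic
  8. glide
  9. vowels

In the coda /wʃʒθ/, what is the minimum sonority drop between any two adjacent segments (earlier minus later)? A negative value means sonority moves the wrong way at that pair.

-1

/w/ is a glide (sonority 8).
/ʃ/ is a voiceless fricative (sonority 3).
/ʒ/ is a voiced fricative (sonority 4).
/θ/ is a voiceless fricative (sonority 3).
/w/→/ʃ/: change +5.
/ʃ/→/ʒ/: change -1.
/ʒ/→/θ/: change +1.
Minimum = -1.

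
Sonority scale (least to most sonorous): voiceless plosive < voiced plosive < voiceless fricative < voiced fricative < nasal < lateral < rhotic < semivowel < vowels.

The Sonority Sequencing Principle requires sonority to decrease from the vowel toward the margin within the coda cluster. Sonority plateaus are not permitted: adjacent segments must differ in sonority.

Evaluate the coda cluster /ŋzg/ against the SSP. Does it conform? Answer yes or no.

/ŋ/: nasal = 5.
/z/: voiced fricative = 4.
/g/: voiced plosive = 2.
The profile 5-4-2 strictly falls, so the coda cluster satisfies the SSP.

yes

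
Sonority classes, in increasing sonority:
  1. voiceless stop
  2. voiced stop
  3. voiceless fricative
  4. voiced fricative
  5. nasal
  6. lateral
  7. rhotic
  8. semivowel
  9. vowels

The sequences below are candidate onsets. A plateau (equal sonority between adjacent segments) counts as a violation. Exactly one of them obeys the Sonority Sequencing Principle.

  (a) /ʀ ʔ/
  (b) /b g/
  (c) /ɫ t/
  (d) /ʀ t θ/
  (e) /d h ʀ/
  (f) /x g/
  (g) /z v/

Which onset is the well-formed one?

(a) 7-1 → violates
(b) 2-2 → violates
(c) 6-1 → violates
(d) 7-1-3 → violates
(e) 2-3-7 → obeys
(f) 3-2 → violates
(g) 4-4 → violates

e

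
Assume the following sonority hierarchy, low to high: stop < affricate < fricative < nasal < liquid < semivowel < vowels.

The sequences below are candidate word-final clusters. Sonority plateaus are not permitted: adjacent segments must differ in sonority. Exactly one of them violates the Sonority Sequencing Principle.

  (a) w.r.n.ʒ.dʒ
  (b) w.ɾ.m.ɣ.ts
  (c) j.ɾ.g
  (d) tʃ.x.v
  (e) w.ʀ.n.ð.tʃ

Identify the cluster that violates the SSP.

d

(a) 6-5-4-3-2 → obeys
(b) 6-5-4-3-2 → obeys
(c) 6-5-1 → obeys
(d) 2-3-3 → violates
(e) 6-5-4-3-2 → obeys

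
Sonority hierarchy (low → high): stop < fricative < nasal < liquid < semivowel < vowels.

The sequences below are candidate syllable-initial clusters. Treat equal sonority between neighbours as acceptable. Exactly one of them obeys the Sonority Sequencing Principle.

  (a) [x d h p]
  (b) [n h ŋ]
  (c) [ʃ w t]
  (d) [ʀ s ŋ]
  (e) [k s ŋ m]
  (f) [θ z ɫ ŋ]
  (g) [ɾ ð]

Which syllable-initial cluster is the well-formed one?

e

(a) [x d h p]: profile 2-1-2-1 — violates.
(b) [n h ŋ]: profile 3-2-3 — violates.
(c) [ʃ w t]: profile 2-5-1 — violates.
(d) [ʀ s ŋ]: profile 4-2-3 — violates.
(e) [k s ŋ m]: profile 1-2-3-3 — obeys.
(f) [θ z ɫ ŋ]: profile 2-2-4-3 — violates.
(g) [ɾ ð]: profile 4-2 — violates.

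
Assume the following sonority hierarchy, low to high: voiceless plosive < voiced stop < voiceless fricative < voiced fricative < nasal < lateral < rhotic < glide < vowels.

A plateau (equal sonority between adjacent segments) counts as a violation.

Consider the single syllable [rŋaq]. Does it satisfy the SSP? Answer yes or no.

Onset: /r/ is a rhotic (sonority 7), /ŋ/ is a nasal (sonority 5); then the nucleus /a/ (sonority 9).
Onset profile 7-5-9 — does not strictly rise throughout.
Coda: /q/ is a voiceless plosive (sonority 1).
Coda profile 9-1 — falls from the nucleus.

no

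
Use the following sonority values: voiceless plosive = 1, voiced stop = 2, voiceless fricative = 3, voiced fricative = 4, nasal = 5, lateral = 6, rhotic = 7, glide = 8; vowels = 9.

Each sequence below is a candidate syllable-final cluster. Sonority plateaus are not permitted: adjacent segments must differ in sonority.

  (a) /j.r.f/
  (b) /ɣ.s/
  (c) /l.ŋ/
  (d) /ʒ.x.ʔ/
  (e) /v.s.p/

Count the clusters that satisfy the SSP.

5

(a) sonority 8-7-3: well-formed.
(b) sonority 4-3: well-formed.
(c) sonority 6-5: well-formed.
(d) sonority 4-3-1: well-formed.
(e) sonority 4-3-1: well-formed.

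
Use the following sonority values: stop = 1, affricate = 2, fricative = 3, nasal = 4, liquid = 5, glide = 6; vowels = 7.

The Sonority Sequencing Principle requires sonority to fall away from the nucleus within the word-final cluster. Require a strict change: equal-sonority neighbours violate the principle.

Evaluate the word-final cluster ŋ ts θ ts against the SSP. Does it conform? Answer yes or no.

/ŋ/ — nasal, sonority 4.
/ts/ — affricate, sonority 2.
/θ/ — fricative, sonority 3.
/ts/ — affricate, sonority 2.
The profile is 4-2-3-2. Between /ts/ (2) and /θ/ (3) sonority does not fall, so the cluster violates the SSP.

no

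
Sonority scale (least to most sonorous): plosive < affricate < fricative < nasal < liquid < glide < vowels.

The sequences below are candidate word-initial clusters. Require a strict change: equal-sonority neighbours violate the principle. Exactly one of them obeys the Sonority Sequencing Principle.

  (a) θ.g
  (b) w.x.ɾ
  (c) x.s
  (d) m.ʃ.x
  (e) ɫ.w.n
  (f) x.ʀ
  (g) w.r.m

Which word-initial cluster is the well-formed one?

f

(a) θ.g: profile 3-1 — violates.
(b) w.x.ɾ: profile 6-3-5 — violates.
(c) x.s: profile 3-3 — violates.
(d) m.ʃ.x: profile 4-3-3 — violates.
(e) ɫ.w.n: profile 5-6-4 — violates.
(f) x.ʀ: profile 3-5 — obeys.
(g) w.r.m: profile 6-5-4 — violates.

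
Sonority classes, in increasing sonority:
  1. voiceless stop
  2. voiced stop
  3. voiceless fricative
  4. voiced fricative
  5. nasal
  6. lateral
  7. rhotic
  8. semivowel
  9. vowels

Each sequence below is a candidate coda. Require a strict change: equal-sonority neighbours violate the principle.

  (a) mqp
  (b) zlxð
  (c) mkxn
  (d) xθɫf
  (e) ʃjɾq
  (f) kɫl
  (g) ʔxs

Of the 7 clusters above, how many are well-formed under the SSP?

0

(a) 5-1-1 → violates
(b) 4-6-3-4 → violates
(c) 5-1-3-5 → violates
(d) 3-3-6-3 → violates
(e) 3-8-7-1 → violates
(f) 1-6-6 → violates
(g) 1-3-3 → violates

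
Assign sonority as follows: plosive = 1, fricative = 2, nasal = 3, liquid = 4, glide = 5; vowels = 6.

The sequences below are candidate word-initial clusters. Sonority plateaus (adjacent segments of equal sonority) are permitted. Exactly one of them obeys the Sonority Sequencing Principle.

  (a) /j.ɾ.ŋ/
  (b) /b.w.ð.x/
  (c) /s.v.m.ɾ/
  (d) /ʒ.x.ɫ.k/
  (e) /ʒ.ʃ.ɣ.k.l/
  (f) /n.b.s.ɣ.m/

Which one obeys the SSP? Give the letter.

(a) sonority 5-4-3: ill-formed.
(b) sonority 1-5-2-2: ill-formed.
(c) sonority 2-2-3-4: well-formed.
(d) sonority 2-2-4-1: ill-formed.
(e) sonority 2-2-2-1-4: ill-formed.
(f) sonority 3-1-2-2-3: ill-formed.

c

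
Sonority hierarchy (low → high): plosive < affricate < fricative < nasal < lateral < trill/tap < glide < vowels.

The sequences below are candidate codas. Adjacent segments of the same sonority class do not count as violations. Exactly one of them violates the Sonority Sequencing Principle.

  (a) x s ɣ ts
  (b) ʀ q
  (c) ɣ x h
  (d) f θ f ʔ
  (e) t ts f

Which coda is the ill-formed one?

e

(a) 3-3-3-2 → obeys
(b) 6-1 → obeys
(c) 3-3-3 → obeys
(d) 3-3-3-1 → obeys
(e) 1-2-3 → violates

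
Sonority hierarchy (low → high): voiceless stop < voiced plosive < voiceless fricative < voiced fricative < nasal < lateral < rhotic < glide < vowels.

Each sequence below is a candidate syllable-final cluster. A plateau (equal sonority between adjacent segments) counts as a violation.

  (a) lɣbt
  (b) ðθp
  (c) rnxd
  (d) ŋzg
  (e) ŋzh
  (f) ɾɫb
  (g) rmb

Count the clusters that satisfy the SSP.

7

(a) lɣbt: profile 6-4-2-1 — obeys.
(b) ðθp: profile 4-3-1 — obeys.
(c) rnxd: profile 7-5-3-2 — obeys.
(d) ŋzg: profile 5-4-2 — obeys.
(e) ŋzh: profile 5-4-3 — obeys.
(f) ɾɫb: profile 7-6-2 — obeys.
(g) rmb: profile 7-5-2 — obeys.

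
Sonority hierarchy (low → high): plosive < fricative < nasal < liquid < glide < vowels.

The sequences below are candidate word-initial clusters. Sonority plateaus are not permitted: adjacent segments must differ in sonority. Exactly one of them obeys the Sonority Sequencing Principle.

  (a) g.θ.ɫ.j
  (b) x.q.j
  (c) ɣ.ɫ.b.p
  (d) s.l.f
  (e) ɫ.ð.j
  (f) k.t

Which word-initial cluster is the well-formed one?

(a) g.θ.ɫ.j: profile 1-2-4-5 — obeys.
(b) x.q.j: profile 2-1-5 — violates.
(c) ɣ.ɫ.b.p: profile 2-4-1-1 — violates.
(d) s.l.f: profile 2-4-2 — violates.
(e) ɫ.ð.j: profile 4-2-5 — violates.
(f) k.t: profile 1-1 — violates.

a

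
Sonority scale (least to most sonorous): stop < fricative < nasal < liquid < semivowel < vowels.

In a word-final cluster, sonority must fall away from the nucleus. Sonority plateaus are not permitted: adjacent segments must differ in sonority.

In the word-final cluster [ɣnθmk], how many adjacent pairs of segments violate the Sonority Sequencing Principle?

/ɣ/: fricative = 2.
/n/: nasal = 3.
/θ/: fricative = 2.
/m/: nasal = 3.
/k/: stop = 1.
/ɣ/→/n/: 2→3 (does not fall) — violation.
/n/→/θ/: 3→2 (falls) — ok.
/θ/→/m/: 2→3 (does not fall) — violation.
/m/→/k/: 3→1 (falls) — ok.

2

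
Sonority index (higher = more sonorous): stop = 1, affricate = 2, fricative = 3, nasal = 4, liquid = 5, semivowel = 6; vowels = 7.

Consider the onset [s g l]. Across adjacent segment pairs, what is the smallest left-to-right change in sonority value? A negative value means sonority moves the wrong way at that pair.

/s/: fricative = 3.
/g/: stop = 1.
/l/: liquid = 5.
/s/→/g/: change -2.
/g/→/l/: change +4.
Minimum = -2.

-2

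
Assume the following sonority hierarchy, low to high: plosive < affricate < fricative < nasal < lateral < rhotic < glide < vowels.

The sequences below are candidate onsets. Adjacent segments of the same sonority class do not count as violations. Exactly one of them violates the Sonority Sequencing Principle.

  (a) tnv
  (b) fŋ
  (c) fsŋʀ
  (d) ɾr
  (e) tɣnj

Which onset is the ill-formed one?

a

(a) tnv: profile 1-4-3 — violates.
(b) fŋ: profile 3-4 — obeys.
(c) fsŋʀ: profile 3-3-4-6 — obeys.
(d) ɾr: profile 6-6 — obeys.
(e) tɣnj: profile 1-3-4-7 — obeys.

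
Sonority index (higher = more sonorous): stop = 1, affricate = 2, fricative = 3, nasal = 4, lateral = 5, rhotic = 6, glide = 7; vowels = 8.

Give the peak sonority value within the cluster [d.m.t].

/d/ — stop, sonority 1.
/m/ — nasal, sonority 4.
/t/ — stop, sonority 1.
The maximum is 4.

4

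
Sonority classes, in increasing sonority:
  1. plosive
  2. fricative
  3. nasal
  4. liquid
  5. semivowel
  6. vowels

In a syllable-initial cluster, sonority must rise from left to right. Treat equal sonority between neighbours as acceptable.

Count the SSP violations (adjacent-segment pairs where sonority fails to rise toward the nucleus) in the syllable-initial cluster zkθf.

/z/ — fricative, sonority 2.
/k/ — plosive, sonority 1.
/θ/ — fricative, sonority 2.
/f/ — fricative, sonority 2.
/z/→/k/: 2→1 (does not rise) — violation.
/k/→/θ/: 1→2 (rises) — ok.
/θ/→/f/: 2→2 (plateau, allowed) — ok.

1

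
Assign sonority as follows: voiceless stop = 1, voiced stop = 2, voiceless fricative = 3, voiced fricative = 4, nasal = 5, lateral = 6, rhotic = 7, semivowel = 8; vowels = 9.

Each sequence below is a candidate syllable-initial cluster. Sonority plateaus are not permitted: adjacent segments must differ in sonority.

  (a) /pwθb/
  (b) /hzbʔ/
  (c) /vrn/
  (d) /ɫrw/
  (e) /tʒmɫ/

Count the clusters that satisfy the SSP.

2

(a) sonority 1-8-3-2: ill-formed.
(b) sonority 3-4-2-1: ill-formed.
(c) sonority 4-7-5: ill-formed.
(d) sonority 6-7-8: well-formed.
(e) sonority 1-4-5-6: well-formed.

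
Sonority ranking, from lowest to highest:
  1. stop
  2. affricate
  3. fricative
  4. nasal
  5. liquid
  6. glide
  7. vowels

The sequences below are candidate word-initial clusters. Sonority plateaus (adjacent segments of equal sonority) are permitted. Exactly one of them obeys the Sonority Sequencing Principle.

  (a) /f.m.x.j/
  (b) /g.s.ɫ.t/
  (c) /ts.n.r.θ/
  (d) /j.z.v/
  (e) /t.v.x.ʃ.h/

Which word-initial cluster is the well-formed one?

e

(a) 3-4-3-6 → violates
(b) 1-3-5-1 → violates
(c) 2-4-5-3 → violates
(d) 6-3-3 → violates
(e) 1-3-3-3-3 → obeys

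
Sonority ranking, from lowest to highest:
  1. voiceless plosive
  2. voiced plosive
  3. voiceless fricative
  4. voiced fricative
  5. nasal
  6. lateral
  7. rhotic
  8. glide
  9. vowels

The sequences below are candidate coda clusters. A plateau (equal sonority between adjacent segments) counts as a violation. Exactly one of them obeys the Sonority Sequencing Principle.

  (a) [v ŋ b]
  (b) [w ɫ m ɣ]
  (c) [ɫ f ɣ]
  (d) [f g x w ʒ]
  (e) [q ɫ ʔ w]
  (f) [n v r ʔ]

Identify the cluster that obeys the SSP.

(a) [v ŋ b]: profile 4-5-2 — violates.
(b) [w ɫ m ɣ]: profile 8-6-5-4 — obeys.
(c) [ɫ f ɣ]: profile 6-3-4 — violates.
(d) [f g x w ʒ]: profile 3-2-3-8-4 — violates.
(e) [q ɫ ʔ w]: profile 1-6-1-8 — violates.
(f) [n v r ʔ]: profile 5-4-7-1 — violates.

b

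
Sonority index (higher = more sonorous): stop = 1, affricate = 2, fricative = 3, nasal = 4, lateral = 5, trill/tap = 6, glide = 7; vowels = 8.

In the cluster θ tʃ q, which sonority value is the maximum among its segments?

/θ/ — fricative, sonority 3.
/tʃ/ — affricate, sonority 2.
/q/ — stop, sonority 1.
The maximum is 3.

3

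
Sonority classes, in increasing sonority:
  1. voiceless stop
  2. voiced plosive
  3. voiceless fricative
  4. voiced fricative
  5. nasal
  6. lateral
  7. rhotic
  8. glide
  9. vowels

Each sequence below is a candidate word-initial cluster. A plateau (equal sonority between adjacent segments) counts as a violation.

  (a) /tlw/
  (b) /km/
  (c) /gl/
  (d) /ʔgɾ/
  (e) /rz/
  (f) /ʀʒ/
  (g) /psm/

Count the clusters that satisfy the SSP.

(a) /tlw/: profile 1-6-8 — obeys.
(b) /km/: profile 1-5 — obeys.
(c) /gl/: profile 2-6 — obeys.
(d) /ʔgɾ/: profile 1-2-7 — obeys.
(e) /rz/: profile 7-4 — violates.
(f) /ʀʒ/: profile 7-4 — violates.
(g) /psm/: profile 1-3-5 — obeys.

5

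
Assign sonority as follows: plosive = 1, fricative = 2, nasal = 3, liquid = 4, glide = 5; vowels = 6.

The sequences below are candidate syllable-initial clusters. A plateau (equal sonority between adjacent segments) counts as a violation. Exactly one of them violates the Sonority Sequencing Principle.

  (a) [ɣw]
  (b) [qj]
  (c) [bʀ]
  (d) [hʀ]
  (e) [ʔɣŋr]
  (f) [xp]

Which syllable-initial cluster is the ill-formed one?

(a) 2-5 → obeys
(b) 1-5 → obeys
(c) 1-4 → obeys
(d) 2-4 → obeys
(e) 1-2-3-4 → obeys
(f) 2-1 → violates

f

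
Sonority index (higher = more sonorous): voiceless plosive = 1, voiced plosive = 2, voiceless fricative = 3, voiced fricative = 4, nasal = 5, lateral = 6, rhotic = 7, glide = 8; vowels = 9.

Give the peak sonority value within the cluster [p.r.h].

/p/: voiceless plosive = 1.
/r/: rhotic = 7.
/h/: voiceless fricative = 3.
The maximum is 7.

7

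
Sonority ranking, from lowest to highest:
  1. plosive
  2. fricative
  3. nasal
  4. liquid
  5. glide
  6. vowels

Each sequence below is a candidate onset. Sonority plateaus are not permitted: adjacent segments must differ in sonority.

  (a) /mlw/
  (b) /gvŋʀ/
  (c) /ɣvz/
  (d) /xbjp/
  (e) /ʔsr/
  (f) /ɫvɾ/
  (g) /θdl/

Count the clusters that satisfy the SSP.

(a) /mlw/: profile 3-4-5 — obeys.
(b) /gvŋʀ/: profile 1-2-3-4 — obeys.
(c) /ɣvz/: profile 2-2-2 — violates.
(d) /xbjp/: profile 2-1-5-1 — violates.
(e) /ʔsr/: profile 1-2-4 — obeys.
(f) /ɫvɾ/: profile 4-2-4 — violates.
(g) /θdl/: profile 2-1-4 — violates.

3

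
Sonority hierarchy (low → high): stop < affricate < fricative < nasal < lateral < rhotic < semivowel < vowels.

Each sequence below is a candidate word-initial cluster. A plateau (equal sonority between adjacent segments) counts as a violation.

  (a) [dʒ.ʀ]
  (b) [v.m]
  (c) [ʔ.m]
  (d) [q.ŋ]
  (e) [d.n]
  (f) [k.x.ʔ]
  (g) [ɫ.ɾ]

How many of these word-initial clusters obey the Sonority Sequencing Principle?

6

(a) 2-6 → obeys
(b) 3-4 → obeys
(c) 1-4 → obeys
(d) 1-4 → obeys
(e) 1-4 → obeys
(f) 1-3-1 → violates
(g) 5-6 → obeys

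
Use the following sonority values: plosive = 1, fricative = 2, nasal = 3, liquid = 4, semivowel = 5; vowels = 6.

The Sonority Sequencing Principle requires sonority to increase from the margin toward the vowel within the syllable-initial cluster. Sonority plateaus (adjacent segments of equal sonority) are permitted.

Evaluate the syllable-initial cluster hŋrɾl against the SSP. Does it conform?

yes

/h/ is a fricative (sonority 2).
/ŋ/ is a nasal (sonority 3).
/r/ is a liquid (sonority 4).
/ɾ/ is a liquid (sonority 4).
/l/ is a liquid (sonority 4).
The profile 2-3-4-4-4 is non-decreasing (plateaus allowed), so the syllable-initial cluster satisfies the SSP.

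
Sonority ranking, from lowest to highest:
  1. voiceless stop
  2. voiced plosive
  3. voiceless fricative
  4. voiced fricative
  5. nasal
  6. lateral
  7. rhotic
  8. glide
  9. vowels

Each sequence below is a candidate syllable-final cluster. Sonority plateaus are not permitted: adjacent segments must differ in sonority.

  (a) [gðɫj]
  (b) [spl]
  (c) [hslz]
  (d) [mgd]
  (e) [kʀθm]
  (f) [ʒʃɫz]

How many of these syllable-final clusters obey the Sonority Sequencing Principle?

0

(a) sonority 2-4-6-8: ill-formed.
(b) sonority 3-1-6: ill-formed.
(c) sonority 3-3-6-4: ill-formed.
(d) sonority 5-2-2: ill-formed.
(e) sonority 1-7-3-5: ill-formed.
(f) sonority 4-3-6-4: ill-formed.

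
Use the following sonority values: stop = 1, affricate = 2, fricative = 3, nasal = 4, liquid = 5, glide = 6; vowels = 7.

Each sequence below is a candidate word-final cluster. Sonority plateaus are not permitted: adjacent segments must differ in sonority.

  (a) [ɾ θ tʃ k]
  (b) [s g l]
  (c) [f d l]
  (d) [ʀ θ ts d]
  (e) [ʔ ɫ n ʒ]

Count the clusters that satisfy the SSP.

(a) sonority 5-3-2-1: well-formed.
(b) sonority 3-1-5: ill-formed.
(c) sonority 3-1-5: ill-formed.
(d) sonority 5-3-2-1: well-formed.
(e) sonority 1-5-4-3: ill-formed.

2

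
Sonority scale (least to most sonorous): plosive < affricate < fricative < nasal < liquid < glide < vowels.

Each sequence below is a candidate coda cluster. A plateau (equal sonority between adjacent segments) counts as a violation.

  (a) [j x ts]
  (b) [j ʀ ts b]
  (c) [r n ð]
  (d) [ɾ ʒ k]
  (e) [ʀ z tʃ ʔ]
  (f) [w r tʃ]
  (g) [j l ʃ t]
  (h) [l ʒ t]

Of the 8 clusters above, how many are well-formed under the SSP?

8

(a) [j x ts]: profile 6-3-2 — obeys.
(b) [j ʀ ts b]: profile 6-5-2-1 — obeys.
(c) [r n ð]: profile 5-4-3 — obeys.
(d) [ɾ ʒ k]: profile 5-3-1 — obeys.
(e) [ʀ z tʃ ʔ]: profile 5-3-2-1 — obeys.
(f) [w r tʃ]: profile 6-5-2 — obeys.
(g) [j l ʃ t]: profile 6-5-3-1 — obeys.
(h) [l ʒ t]: profile 5-3-1 — obeys.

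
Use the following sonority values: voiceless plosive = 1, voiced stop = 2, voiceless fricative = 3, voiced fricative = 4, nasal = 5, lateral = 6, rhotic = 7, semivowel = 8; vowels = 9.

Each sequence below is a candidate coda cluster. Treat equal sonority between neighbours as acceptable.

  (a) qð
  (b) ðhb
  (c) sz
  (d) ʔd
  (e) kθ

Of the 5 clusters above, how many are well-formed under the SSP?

(a) sonority 1-4: ill-formed.
(b) sonority 4-3-2: well-formed.
(c) sonority 3-4: ill-formed.
(d) sonority 1-2: ill-formed.
(e) sonority 1-3: ill-formed.

1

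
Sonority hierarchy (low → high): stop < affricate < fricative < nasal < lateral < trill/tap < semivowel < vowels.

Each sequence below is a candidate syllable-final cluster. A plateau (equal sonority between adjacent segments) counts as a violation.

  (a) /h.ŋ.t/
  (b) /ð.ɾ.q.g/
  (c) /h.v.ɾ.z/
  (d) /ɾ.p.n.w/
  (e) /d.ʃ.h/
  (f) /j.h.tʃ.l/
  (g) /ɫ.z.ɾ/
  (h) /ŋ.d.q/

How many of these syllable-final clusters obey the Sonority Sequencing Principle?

0

(a) /h.ŋ.t/: profile 3-4-1 — violates.
(b) /ð.ɾ.q.g/: profile 3-6-1-1 — violates.
(c) /h.v.ɾ.z/: profile 3-3-6-3 — violates.
(d) /ɾ.p.n.w/: profile 6-1-4-7 — violates.
(e) /d.ʃ.h/: profile 1-3-3 — violates.
(f) /j.h.tʃ.l/: profile 7-3-2-5 — violates.
(g) /ɫ.z.ɾ/: profile 5-3-6 — violates.
(h) /ŋ.d.q/: profile 4-1-1 — violates.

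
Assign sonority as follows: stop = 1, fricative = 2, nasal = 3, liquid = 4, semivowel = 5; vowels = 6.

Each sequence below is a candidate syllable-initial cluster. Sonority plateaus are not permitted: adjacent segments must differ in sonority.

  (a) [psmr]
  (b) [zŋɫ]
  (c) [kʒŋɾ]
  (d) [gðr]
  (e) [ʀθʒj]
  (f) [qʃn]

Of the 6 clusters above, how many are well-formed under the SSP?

5

(a) sonority 1-2-3-4: well-formed.
(b) sonority 2-3-4: well-formed.
(c) sonority 1-2-3-4: well-formed.
(d) sonority 1-2-4: well-formed.
(e) sonority 4-2-2-5: ill-formed.
(f) sonority 1-2-3: well-formed.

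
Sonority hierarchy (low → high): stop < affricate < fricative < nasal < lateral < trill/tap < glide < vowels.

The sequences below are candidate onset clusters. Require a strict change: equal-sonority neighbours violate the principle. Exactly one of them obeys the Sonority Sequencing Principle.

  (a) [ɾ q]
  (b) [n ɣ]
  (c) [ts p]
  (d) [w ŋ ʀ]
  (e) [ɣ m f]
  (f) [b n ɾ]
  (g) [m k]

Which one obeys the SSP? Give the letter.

(a) 6-1 → violates
(b) 4-3 → violates
(c) 2-1 → violates
(d) 7-4-6 → violates
(e) 3-4-3 → violates
(f) 1-4-6 → obeys
(g) 4-1 → violates

f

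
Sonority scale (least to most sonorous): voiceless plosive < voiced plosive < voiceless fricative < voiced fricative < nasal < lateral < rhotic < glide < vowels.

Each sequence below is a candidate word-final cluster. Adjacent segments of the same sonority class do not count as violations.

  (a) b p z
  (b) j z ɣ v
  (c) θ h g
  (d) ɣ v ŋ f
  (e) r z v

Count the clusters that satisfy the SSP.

3

(a) sonority 2-1-4: ill-formed.
(b) sonority 8-4-4-4: well-formed.
(c) sonority 3-3-2: well-formed.
(d) sonority 4-4-5-3: ill-formed.
(e) sonority 7-4-4: well-formed.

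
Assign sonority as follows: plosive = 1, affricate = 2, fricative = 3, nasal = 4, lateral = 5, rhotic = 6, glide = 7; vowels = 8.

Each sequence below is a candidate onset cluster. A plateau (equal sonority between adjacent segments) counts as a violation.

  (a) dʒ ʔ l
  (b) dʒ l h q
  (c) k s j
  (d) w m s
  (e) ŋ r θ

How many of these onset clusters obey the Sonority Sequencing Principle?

(a) 2-1-5 → violates
(b) 2-5-3-1 → violates
(c) 1-3-7 → obeys
(d) 7-4-3 → violates
(e) 4-6-3 → violates

1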